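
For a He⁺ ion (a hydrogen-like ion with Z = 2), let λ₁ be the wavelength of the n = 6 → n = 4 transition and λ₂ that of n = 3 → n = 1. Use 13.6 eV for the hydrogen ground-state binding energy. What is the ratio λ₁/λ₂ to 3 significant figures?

λ ∝ 1/ΔE ∝ 1/(1/n_f² − 1/n_i²), and the Z² and hc factors cancel in the ratio.
λ₁/λ₂ = (1/1² − 1/3²)/(1/4² − 1/6²) = 0.8889/0.03472 = 25.6.

25.6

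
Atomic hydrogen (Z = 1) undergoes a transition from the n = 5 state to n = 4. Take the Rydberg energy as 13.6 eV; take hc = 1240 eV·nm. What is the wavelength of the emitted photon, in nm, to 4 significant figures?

4052 nm

ΔE = 13.60 × (1/4² − 1/5²) = 13.60 × 0.02250 = 0.3060 eV.
λ = hc/ΔE = 1240 / 0.3060 = 4052 nm.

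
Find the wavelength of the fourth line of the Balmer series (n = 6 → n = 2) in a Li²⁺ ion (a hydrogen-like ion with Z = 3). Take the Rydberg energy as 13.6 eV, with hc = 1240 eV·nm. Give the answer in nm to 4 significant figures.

45.59 nm

The Balmer series terminates on n_f = 2; the fourth line has n_i = 2+4 = 6.
ΔE = 122.4 × (1/2² − 1/6²) = 27.20 eV.
λ = 1240 / 27.20 = 45.59 nm.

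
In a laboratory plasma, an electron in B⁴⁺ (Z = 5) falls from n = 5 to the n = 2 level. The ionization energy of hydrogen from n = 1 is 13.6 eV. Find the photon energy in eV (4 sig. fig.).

71.40 eV

The Bohr energies scale as Z², so for Z = 5: E_n = −340.0/n² eV.
E_5 = −340.0/25 = −13.60 eV and E_2 = −340.0/4 = −85.00 eV.
The photon energy is |E_5 − E_2| = 71.40 eV.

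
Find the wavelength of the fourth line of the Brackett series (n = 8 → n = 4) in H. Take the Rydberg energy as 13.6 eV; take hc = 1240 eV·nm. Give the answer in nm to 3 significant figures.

The Brackett series terminates on n_f = 4; the fourth line has n_i = 4+4 = 8.
ΔE = 13.60 × (1/4² − 1/8²) = 0.6375 eV.
λ = 1240 / 0.6375 = 1950 nm.

1950 nm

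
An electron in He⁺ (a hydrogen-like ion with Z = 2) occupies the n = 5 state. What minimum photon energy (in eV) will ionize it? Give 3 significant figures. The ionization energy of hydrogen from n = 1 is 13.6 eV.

E_n = −13.6 Z²/n² = −54.40/n² eV for Z = 2.
E_5 = −54.40/25 = −2.18 eV, so ionization (to E = 0) requires 2.18 eV.

2.18 eV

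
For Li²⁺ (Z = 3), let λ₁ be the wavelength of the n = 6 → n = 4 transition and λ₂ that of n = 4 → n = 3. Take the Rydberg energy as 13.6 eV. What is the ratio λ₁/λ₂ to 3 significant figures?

1.40

λ ∝ 1/ΔE ∝ 1/(1/n_f² − 1/n_i²), and the Z² and hc factors cancel in the ratio.
λ₁/λ₂ = (1/3² − 1/4²)/(1/4² − 1/6²) = 0.04861/0.03472 = 1.40.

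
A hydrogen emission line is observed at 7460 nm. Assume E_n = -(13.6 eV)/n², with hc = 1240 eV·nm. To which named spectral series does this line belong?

Pfund

ΔE = 1240/7460 = 0.1662 eV.
This matches 13.6 × (1/5² − 1/6²), so n_f = 5: the Pfund series.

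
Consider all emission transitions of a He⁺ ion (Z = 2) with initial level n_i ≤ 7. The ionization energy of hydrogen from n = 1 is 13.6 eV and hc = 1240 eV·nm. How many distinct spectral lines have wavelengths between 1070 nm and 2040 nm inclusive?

2

Enumerate all n_i → n_f pairs with 1 ≤ n_f < n_i ≤ 7 and compute λ = 1240 / [13.6·4·(1/n_f² − 1/n_i²)].
Lines falling in [1070, 2040] nm: 7→5 (1163 nm), 6→5 (1865 nm).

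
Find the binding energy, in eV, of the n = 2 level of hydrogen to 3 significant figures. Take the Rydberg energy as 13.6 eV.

E_2 = −13.60/4 = −3.40 eV, so ionization (to E = 0) requires 3.40 eV.

3.40 eV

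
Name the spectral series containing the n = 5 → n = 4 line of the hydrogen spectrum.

The series is set by the lower level: n_f = 4 is the Brackett series.

Brackett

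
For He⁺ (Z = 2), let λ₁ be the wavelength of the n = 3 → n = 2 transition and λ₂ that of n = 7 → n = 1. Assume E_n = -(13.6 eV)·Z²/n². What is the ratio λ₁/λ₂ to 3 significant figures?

λ ∝ 1/ΔE ∝ 1/(1/n_f² − 1/n_i²), and the Z² and hc factors cancel in the ratio.
λ₁/λ₂ = (1/1² − 1/7²)/(1/2² − 1/3²) = 0.9796/0.1389 = 7.05.

7.05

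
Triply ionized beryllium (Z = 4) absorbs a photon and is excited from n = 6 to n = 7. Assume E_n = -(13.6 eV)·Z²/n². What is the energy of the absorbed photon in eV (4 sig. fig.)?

The Bohr energies scale as Z², so for Z = 4: E_n = −217.6/n² eV.
E_7 = −217.6/49 = −4.441 eV and E_6 = −217.6/36 = −6.044 eV.
The photon energy is |E_7 − E_6| = 1.604 eV.

1.604 eV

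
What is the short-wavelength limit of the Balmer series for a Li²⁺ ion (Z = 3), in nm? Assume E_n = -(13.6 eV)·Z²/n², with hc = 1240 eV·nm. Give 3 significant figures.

The Balmer series has lower level n_f = 2; the series limit corresponds to n_i → ∞.
ΔE_max = 13.6 × 9 / 2² = 30.60 eV.
λ_min = 1240 / 30.60 = 40.5 nm.

40.5 nm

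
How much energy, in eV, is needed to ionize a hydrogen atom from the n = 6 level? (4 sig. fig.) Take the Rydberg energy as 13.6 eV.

E_6 = −13.60/36 = −0.3778 eV, so ionization (to E = 0) requires 0.3778 eV.

0.3778 eV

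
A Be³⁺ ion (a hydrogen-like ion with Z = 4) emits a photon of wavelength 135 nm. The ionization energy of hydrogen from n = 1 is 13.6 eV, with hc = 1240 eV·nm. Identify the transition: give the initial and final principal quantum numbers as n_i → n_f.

n_i = 7, n_f = 4

The photon energy is ΔE = hc/λ = 1240 / 135 = 9.185 eV.
With Z = 4, ΔE = 217.6 × (1/n_f² − 1/n_i²), so 1/n_f² − 1/n_i² = 0.04221.
Trying n_f = 4 gives 1/n_i² = 0.02029, i.e. n_i ≈ 7; this pair matches.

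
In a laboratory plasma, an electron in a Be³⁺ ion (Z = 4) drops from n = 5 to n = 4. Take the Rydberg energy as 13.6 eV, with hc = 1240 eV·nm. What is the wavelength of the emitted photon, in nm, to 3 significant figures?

For Z = 4 the level energies scale as Z², so the effective Rydberg energy is 13.6 × 16 = 217.6 eV.
ΔE = 217.6 × (1/4² − 1/5²) = 217.6 × 0.02250 = 4.896 eV.
λ = hc/ΔE = 1240 / 4.896 = 253 nm.

253 nm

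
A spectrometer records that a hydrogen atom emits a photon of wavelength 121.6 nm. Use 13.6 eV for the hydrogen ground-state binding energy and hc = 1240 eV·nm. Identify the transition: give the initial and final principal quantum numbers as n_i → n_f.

n_i = 2, n_f = 1

The photon energy is ΔE = hc/λ = 1240 / 121.6 = 10.20 eV.
With Z = 1, ΔE = 13.60 × (1/n_f² − 1/n_i²), so 1/n_f² − 1/n_i² = 0.7498.
Trying n_f = 1 gives 1/n_i² = 0.2502, i.e. n_i ≈ 2; this pair matches.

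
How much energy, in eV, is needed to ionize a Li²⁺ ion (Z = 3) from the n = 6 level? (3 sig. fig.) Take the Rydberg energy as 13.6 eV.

E_n = −13.6 Z²/n² = −122.4/n² eV for Z = 3.
E_6 = −122.4/36 = −3.40 eV, so ionization (to E = 0) requires 3.40 eV.

3.40 eV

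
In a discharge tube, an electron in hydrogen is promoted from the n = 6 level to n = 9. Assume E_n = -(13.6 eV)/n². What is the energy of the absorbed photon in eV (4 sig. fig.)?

E_9 = −13.60/81 = −0.1679 eV and E_6 = −13.60/36 = −0.3778 eV.
The photon energy is |E_9 − E_6| = 0.2099 eV.

0.2099 eV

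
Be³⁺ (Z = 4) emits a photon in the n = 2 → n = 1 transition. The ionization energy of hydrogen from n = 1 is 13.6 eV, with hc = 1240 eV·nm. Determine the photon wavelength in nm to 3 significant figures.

For Z = 4 the level energies scale as Z², so the effective Rydberg energy is 13.6 × 16 = 217.6 eV.
ΔE = 217.6 × (1/1² − 1/2²) = 217.6 × 0.7500 = 163.2 eV.
λ = hc/ΔE = 1240 / 163.2 = 7.60 nm.

7.60 nm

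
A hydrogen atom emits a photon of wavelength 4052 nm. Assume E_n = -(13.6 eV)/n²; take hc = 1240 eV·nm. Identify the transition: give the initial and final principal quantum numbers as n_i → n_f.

n_i = 5, n_f = 4

The photon energy is ΔE = hc/λ = 1240 / 4052 = 0.3060 eV.
With Z = 1, ΔE = 13.60 × (1/n_f² − 1/n_i²), so 1/n_f² − 1/n_i² = 0.02250.
Trying n_f = 4 gives 1/n_i² = 0.04000, i.e. n_i ≈ 5; this pair matches.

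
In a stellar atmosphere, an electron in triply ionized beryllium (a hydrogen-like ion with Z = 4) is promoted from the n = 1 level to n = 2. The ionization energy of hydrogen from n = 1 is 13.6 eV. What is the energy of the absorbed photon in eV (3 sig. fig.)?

The Bohr energies scale as Z², so for Z = 4: E_n = −217.6/n² eV.
E_2 = −217.6/4 = −54.40 eV and E_1 = −217.6/1 = −217.6 eV.
The photon energy is |E_2 − E_1| = 163 eV.

163 eV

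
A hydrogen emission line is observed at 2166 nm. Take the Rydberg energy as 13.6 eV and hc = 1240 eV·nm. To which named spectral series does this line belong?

ΔE = 1240/2166 = 0.5725 eV.
This matches 13.6 × (1/4² − 1/7²), so n_f = 4: the Brackett series.

Brackett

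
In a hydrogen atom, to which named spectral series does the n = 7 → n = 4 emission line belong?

The series is set by the lower level: n_f = 4 is the Brackett series.

Brackett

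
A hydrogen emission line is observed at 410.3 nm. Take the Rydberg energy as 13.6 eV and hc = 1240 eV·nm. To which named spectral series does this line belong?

ΔE = 1240/410.3 = 3.022 eV.
This matches 13.6 × (1/2² − 1/6²), so n_f = 2: the Balmer series.

Balmer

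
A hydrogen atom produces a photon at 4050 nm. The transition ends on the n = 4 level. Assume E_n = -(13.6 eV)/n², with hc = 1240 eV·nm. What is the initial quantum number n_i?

The photon energy is ΔE = hc/λ = 1240 / 4050 = 0.3062 eV.
With Z = 1, ΔE = 13.60 × (1/n_f² − 1/n_i²), so 1/n_f² − 1/n_i² = 0.02251.
With n_f = 4: 1/n_i² = 1/16 − 0.02251 = 0.03999, so n_i ≈ 5.00.

n_i = 5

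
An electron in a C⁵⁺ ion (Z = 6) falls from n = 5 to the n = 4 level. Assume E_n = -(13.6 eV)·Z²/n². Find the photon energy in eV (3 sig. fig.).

11.0 eV

The Bohr energies scale as Z², so for Z = 6: E_n = −489.6/n² eV.
E_5 = −489.6/25 = −19.58 eV and E_4 = −489.6/16 = −30.60 eV.
The photon energy is |E_5 − E_4| = 11.0 eV.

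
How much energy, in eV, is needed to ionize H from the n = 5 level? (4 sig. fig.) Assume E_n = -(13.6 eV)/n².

E_5 = −13.60/25 = −0.5440 eV, so ionization (to E = 0) requires 0.5440 eV.

0.5440 eV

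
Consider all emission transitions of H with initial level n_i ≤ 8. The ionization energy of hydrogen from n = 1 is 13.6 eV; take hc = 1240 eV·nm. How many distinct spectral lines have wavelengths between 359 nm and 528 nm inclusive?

5

Enumerate all n_i → n_f pairs with 1 ≤ n_f < n_i ≤ 8 and compute λ = 1240 / [13.6·1·(1/n_f² − 1/n_i²)].
Lines falling in [359, 528] nm: 8→2 (389.0 nm), 7→2 (397.1 nm), 6→2 (410.3 nm), 5→2 (434.2 nm), 4→2 (486.3 nm).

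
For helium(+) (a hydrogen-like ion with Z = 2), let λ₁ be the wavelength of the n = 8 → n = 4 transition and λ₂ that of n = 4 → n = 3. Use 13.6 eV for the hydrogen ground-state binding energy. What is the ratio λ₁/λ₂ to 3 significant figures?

1.04

λ ∝ 1/ΔE ∝ 1/(1/n_f² − 1/n_i²), and the Z² and hc factors cancel in the ratio.
λ₁/λ₂ = (1/3² − 1/4²)/(1/4² − 1/8²) = 0.04861/0.04688 = 1.04.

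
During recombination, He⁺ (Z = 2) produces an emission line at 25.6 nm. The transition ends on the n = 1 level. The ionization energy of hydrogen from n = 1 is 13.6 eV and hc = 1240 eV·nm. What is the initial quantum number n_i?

n_i = 3

The photon energy is ΔE = hc/λ = 1240 / 25.6 = 48.44 eV.
With Z = 2, ΔE = 54.40 × (1/n_f² − 1/n_i²), so 1/n_f² − 1/n_i² = 0.8904.
With n_f = 1: 1/n_i² = 1/1 − 0.8904 = 0.1096, so n_i ≈ 3.02.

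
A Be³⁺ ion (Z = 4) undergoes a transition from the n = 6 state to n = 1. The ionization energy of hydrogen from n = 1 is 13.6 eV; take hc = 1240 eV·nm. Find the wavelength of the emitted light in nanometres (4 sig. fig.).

For Z = 4 the level energies scale as Z², so the effective Rydberg energy is 13.6 × 16 = 217.6 eV.
ΔE = 217.6 × (1/1² − 1/6²) = 217.6 × 0.9722 = 211.6 eV.
λ = hc/ΔE = 1240 / 211.6 = 5.861 nm.

5.861 nm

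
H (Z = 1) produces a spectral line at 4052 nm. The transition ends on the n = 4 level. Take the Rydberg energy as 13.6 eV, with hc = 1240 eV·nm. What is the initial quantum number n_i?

The photon energy is ΔE = hc/λ = 1240 / 4052 = 0.3060 eV.
With Z = 1, ΔE = 13.60 × (1/n_f² − 1/n_i²), so 1/n_f² − 1/n_i² = 0.02250.
With n_f = 4: 1/n_i² = 1/16 − 0.02250 = 0.04000, so n_i ≈ 5.00.

n_i = 5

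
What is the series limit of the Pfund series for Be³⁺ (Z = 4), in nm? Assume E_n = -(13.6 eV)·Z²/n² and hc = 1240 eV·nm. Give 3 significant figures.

142 nm

The Pfund series has lower level n_f = 5; the series limit corresponds to n_i → ∞.
ΔE_max = 13.6 × 16 / 5² = 8.704 eV.
λ_min = 1240 / 8.704 = 142 nm.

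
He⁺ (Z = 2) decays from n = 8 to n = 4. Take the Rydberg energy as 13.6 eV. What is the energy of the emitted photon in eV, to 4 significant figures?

The Bohr energies scale as Z², so for Z = 2: E_n = −54.40/n² eV.
E_8 = −54.40/64 = −0.8500 eV and E_4 = −54.40/16 = −3.400 eV.
The photon energy is |E_8 − E_4| = 2.550 eV.

2.550 eV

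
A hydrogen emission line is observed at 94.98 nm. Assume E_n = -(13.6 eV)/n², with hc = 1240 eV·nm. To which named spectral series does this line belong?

ΔE = 1240/94.98 = 13.06 eV.
This matches 13.6 × (1/1² − 1/5²), so n_f = 1: the Lyman series.

Lyman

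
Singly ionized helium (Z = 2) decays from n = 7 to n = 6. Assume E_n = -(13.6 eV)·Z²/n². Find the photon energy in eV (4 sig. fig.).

0.4009 eV

The Bohr energies scale as Z², so for Z = 2: E_n = −54.40/n² eV.
E_7 = −54.40/49 = −1.110 eV and E_6 = −54.40/36 = −1.511 eV.
The photon energy is |E_7 − E_6| = 0.4009 eV.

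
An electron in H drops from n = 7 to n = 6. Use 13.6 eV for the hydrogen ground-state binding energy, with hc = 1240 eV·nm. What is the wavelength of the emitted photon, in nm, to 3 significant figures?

ΔE = 13.60 × (1/6² − 1/7²) = 13.60 × 0.007370 = 0.1002 eV.
λ = hc/ΔE = 1240 / 0.1002 = 12400 nm.

12400 nm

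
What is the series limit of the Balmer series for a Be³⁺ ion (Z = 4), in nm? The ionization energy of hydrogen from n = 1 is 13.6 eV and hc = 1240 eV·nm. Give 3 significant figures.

22.8 nm

The Balmer series has lower level n_f = 2; the series limit corresponds to n_i → ∞.
ΔE_max = 13.6 × 16 / 2² = 54.40 eV.
λ_min = 1240 / 54.40 = 22.8 nm.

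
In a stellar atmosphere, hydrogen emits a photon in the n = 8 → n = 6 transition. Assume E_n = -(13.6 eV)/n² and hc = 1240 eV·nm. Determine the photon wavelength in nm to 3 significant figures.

ΔE = 13.60 × (1/6² − 1/8²) = 13.60 × 0.01215 = 0.1653 eV.
λ = hc/ΔE = 1240 / 0.1653 = 7500 nm.

7500 nm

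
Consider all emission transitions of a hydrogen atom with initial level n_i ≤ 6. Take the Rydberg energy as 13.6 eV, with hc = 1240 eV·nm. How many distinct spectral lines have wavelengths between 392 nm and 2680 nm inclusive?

Enumerate all n_i → n_f pairs with 1 ≤ n_f < n_i ≤ 6 and compute λ = 1240 / [13.6·1·(1/n_f² − 1/n_i²)].
Lines falling in [392, 2680] nm: 6→2 (410.3 nm), 5→2 (434.2 nm), 4→2 (486.3 nm), 3→2 (656.5 nm), 6→3 (1094 nm), 5→3 (1282 nm), 4→3 (1876 nm), 6→4 (2626 nm).

8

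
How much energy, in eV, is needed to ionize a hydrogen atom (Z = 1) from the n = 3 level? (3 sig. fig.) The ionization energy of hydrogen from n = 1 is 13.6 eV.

1.51 eV

E_3 = −13.60/9 = −1.51 eV, so ionization (to E = 0) requires 1.51 eV.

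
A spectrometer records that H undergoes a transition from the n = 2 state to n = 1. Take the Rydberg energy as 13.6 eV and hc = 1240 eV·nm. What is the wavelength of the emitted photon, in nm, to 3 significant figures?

ΔE = 13.60 × (1/1² − 1/2²) = 13.60 × 0.7500 = 10.20 eV.
λ = hc/ΔE = 1240 / 10.20 = 122 nm.
This line belongs to the Lyman series.

122 nm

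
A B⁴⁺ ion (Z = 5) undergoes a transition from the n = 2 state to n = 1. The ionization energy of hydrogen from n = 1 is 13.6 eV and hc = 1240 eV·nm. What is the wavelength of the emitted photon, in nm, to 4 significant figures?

For Z = 5 the level energies scale as Z², so the effective Rydberg energy is 13.6 × 25 = 340.0 eV.
ΔE = 340.0 × (1/1² − 1/2²) = 340.0 × 0.7500 = 255.0 eV.
λ = hc/ΔE = 1240 / 255.0 = 4.863 nm.

4.863 nm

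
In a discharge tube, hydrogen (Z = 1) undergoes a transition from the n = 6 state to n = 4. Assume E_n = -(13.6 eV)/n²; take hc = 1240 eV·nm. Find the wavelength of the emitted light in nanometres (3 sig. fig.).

2630 nm

ΔE = 13.60 × (1/4² − 1/6²) = 13.60 × 0.03472 = 0.4722 eV.
λ = hc/ΔE = 1240 / 0.4722 = 2630 nm.
This line belongs to the Brackett series.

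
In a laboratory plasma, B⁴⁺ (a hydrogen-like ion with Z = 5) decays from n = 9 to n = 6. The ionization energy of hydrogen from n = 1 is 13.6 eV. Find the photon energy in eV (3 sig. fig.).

The Bohr energies scale as Z², so for Z = 5: E_n = −340.0/n² eV.
E_9 = −340.0/81 = −4.198 eV and E_6 = −340.0/36 = −9.444 eV.
The photon energy is |E_9 − E_6| = 5.25 eV.

5.25 eV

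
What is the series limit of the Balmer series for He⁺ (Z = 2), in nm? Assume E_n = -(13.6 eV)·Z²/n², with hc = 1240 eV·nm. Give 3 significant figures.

The Balmer series has lower level n_f = 2; the series limit corresponds to n_i → ∞.
ΔE_max = 13.6 × 4 / 2² = 13.60 eV.
λ_min = 1240 / 13.60 = 91.2 nm.

91.2 nm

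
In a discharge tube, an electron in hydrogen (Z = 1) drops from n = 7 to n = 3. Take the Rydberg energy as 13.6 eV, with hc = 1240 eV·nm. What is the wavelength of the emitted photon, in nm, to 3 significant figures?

ΔE = 13.60 × (1/3² − 1/7²) = 13.60 × 0.09070 = 1.234 eV.
λ = hc/ΔE = 1240 / 1.234 = 1010 nm.

1010 nm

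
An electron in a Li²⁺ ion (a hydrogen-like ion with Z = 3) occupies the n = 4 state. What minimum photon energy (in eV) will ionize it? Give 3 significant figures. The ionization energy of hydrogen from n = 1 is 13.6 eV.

E_n = −13.6 Z²/n² = −122.4/n² eV for Z = 3.
E_4 = −122.4/16 = −7.65 eV, so ionization (to E = 0) requires 7.65 eV.

7.65 eV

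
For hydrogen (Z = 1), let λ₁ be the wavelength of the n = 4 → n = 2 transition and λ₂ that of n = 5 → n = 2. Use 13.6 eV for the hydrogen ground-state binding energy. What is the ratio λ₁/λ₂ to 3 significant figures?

1.12

λ ∝ 1/ΔE ∝ 1/(1/n_f² − 1/n_i²), and the Z² and hc factors cancel in the ratio.
λ₁/λ₂ = (1/2² − 1/5²)/(1/2² − 1/4²) = 0.2100/0.1875 = 1.12.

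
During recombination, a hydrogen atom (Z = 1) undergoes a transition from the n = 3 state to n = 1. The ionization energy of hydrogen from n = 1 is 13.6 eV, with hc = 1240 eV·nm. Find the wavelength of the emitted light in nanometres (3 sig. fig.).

ΔE = 13.60 × (1/1² − 1/3²) = 13.60 × 0.8889 = 12.09 eV.
λ = hc/ΔE = 1240 / 12.09 = 103 nm.
This line belongs to the Lyman series.

103 nm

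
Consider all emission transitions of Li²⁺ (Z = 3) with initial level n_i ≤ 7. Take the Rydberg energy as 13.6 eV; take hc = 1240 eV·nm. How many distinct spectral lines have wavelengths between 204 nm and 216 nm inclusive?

1

Enumerate all n_i → n_f pairs with 1 ≤ n_f < n_i ≤ 7 and compute λ = 1240 / [13.6·9·(1/n_f² − 1/n_i²)].
Lines falling in [204, 216] nm: 4→3 (208.4 nm).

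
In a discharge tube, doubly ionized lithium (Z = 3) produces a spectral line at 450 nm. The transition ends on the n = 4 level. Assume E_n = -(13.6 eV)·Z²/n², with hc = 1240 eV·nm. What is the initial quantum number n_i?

The photon energy is ΔE = hc/λ = 1240 / 450 = 2.756 eV.
With Z = 3, ΔE = 122.4 × (1/n_f² − 1/n_i²), so 1/n_f² − 1/n_i² = 0.02251.
With n_f = 4: 1/n_i² = 1/16 − 0.02251 = 0.03999, so n_i ≈ 5.00.

n_i = 5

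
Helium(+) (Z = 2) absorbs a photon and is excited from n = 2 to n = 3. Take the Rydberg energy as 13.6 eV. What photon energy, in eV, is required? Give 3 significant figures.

7.56 eV

The Bohr energies scale as Z², so for Z = 2: E_n = −54.40/n² eV.
E_3 = −54.40/9 = −6.044 eV and E_2 = −54.40/4 = −13.60 eV.
The photon energy is |E_3 − E_2| = 7.56 eV.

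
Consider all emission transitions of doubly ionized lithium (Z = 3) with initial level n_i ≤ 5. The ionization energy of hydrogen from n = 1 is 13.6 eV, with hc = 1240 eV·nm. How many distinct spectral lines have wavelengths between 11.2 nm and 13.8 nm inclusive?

Enumerate all n_i → n_f pairs with 1 ≤ n_f < n_i ≤ 5 and compute λ = 1240 / [13.6·9·(1/n_f² − 1/n_i²)].
Lines falling in [11.2, 13.8] nm: 3→1 (11.40 nm), 2→1 (13.51 nm).

2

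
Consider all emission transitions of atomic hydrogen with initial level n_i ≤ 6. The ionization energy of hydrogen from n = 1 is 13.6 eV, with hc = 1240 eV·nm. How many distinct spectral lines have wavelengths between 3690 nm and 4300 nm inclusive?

Enumerate all n_i → n_f pairs with 1 ≤ n_f < n_i ≤ 6 and compute λ = 1240 / [13.6·1·(1/n_f² − 1/n_i²)].
Lines falling in [3690, 4300] nm: 5→4 (4052 nm).

1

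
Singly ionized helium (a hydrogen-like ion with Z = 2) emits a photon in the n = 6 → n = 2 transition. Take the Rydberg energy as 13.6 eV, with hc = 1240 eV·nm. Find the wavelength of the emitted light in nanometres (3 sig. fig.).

103 nm

For Z = 2 the level energies scale as Z², so the effective Rydberg energy is 13.6 × 4 = 54.40 eV.
ΔE = 54.40 × (1/2² − 1/6²) = 54.40 × 0.2222 = 12.09 eV.
λ = hc/ΔE = 1240 / 12.09 = 103 nm.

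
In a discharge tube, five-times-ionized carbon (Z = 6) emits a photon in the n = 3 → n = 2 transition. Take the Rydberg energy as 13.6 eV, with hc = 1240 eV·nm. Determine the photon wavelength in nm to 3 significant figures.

For Z = 6 the level energies scale as Z², so the effective Rydberg energy is 13.6 × 36 = 489.6 eV.
ΔE = 489.6 × (1/2² − 1/3²) = 489.6 × 0.1389 = 68.00 eV.
λ = hc/ΔE = 1240 / 68.00 = 18.2 nm.

18.2 nm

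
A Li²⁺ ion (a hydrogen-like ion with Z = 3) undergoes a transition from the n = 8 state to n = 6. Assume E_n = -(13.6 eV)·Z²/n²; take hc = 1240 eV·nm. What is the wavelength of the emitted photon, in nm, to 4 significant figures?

833.6 nm

For Z = 3 the level energies scale as Z², so the effective Rydberg energy is 13.6 × 9 = 122.4 eV.
ΔE = 122.4 × (1/6² − 1/8²) = 122.4 × 0.01215 = 1.488 eV.
λ = hc/ΔE = 1240 / 1.488 = 833.6 nm.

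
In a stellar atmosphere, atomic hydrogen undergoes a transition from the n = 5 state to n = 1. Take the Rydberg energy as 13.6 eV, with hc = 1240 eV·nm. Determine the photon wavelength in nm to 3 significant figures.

ΔE = 13.60 × (1/1² − 1/5²) = 13.60 × 0.9600 = 13.06 eV.
λ = hc/ΔE = 1240 / 13.06 = 95.0 nm.
This line belongs to the Lyman series.

95.0 nm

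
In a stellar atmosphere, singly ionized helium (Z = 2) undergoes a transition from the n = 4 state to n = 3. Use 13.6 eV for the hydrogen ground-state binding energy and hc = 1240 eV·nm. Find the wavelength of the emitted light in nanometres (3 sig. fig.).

469 nm

For Z = 2 the level energies scale as Z², so the effective Rydberg energy is 13.6 × 4 = 54.40 eV.
ΔE = 54.40 × (1/3² − 1/4²) = 54.40 × 0.04861 = 2.644 eV.
λ = hc/ΔE = 1240 / 2.644 = 469 nm.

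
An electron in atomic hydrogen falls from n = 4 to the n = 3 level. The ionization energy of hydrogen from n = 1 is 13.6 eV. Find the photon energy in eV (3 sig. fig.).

E_4 = −13.60/16 = −0.8500 eV and E_3 = −13.60/9 = −1.511 eV.
The photon energy is |E_4 − E_3| = 0.661 eV.

0.661 eV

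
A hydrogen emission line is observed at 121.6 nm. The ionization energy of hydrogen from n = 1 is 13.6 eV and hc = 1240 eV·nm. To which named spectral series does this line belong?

ΔE = 1240/121.6 = 10.20 eV.
This matches 13.6 × (1/1² − 1/2²), so n_f = 1: the Lyman series.

Lyman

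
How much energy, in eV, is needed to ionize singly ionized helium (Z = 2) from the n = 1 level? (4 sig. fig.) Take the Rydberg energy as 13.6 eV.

54.40 eV

E_n = −13.6 Z²/n² = −54.40/n² eV for Z = 2.
E_1 = −54.40/1 = −54.40 eV, so ionization (to E = 0) requires 54.40 eV.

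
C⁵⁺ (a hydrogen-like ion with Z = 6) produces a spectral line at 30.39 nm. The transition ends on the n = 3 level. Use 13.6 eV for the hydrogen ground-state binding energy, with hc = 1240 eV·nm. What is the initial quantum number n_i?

n_i = 6

The photon energy is ΔE = hc/λ = 1240 / 30.39 = 40.80 eV.
With Z = 6, ΔE = 489.6 × (1/n_f² − 1/n_i²), so 1/n_f² − 1/n_i² = 0.08334.
With n_f = 3: 1/n_i² = 1/9 − 0.08334 = 0.02777, so n_i ≈ 6.00.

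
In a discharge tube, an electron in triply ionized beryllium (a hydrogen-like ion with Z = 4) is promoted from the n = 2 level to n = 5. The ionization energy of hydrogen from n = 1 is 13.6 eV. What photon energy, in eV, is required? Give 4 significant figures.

The Bohr energies scale as Z², so for Z = 4: E_n = −217.6/n² eV.
E_5 = −217.6/25 = −8.704 eV and E_2 = −217.6/4 = −54.40 eV.
The photon energy is |E_5 − E_2| = 45.70 eV.

45.70 eV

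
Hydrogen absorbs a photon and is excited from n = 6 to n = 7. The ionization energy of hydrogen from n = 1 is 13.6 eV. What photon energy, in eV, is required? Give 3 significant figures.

0.100 eV

E_7 = −13.60/49 = −0.2776 eV and E_6 = −13.60/36 = −0.3778 eV.
The photon energy is |E_7 − E_6| = 0.100 eV.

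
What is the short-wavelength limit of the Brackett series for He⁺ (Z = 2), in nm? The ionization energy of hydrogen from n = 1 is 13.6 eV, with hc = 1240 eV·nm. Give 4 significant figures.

364.7 nm

The Brackett series has lower level n_f = 4; the series limit corresponds to n_i → ∞.
ΔE_max = 13.6 × 4 / 4² = 3.400 eV.
λ_min = 1240 / 3.400 = 364.7 nm.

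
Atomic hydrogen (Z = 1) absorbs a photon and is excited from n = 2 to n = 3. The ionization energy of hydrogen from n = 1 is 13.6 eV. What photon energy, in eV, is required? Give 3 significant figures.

E_3 = −13.60/9 = −1.511 eV and E_2 = −13.60/4 = −3.400 eV.
The photon energy is |E_3 − E_2| = 1.89 eV.

1.89 eV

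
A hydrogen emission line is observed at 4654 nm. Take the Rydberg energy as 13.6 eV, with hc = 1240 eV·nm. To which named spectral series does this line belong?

ΔE = 1240/4654 = 0.2664 eV.
This matches 13.6 × (1/5² − 1/7²), so n_f = 5: the Pfund series.

Pfund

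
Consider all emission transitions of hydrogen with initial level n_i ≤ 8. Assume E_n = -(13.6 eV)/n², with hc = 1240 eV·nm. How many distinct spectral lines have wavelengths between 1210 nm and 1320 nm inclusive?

Enumerate all n_i → n_f pairs with 1 ≤ n_f < n_i ≤ 8 and compute λ = 1240 / [13.6·1·(1/n_f² − 1/n_i²)].
Lines falling in [1210, 1320] nm: 5→3 (1282 nm).

1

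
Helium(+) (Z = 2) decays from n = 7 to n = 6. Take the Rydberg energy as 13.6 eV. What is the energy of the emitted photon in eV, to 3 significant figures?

The Bohr energies scale as Z², so for Z = 2: E_n = −54.40/n² eV.
E_7 = −54.40/49 = −1.110 eV and E_6 = −54.40/36 = −1.511 eV.
The photon energy is |E_7 − E_6| = 0.401 eV.

0.401 eV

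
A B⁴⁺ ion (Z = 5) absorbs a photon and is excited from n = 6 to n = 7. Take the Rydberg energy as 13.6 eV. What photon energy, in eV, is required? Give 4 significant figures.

The Bohr energies scale as Z², so for Z = 5: E_n = −340.0/n² eV.
E_7 = −340.0/49 = −6.939 eV and E_6 = −340.0/36 = −9.444 eV.
The photon energy is |E_7 − E_6| = 2.506 eV.

2.506 eV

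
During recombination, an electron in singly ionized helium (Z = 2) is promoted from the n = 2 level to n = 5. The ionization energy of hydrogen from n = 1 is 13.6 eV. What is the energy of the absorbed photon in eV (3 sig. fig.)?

11.4 eV

The Bohr energies scale as Z², so for Z = 2: E_n = −54.40/n² eV.
E_5 = −54.40/25 = −2.176 eV and E_2 = −54.40/4 = −13.60 eV.
The photon energy is |E_5 − E_2| = 11.4 eV.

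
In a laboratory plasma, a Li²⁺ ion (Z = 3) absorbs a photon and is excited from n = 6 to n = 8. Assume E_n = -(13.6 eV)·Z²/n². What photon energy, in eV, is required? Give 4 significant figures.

The Bohr energies scale as Z², so for Z = 3: E_n = −122.4/n² eV.
E_8 = −122.4/64 = −1.913 eV and E_6 = −122.4/36 = −3.400 eV.
The photon energy is |E_8 − E_6| = 1.488 eV.

1.488 eV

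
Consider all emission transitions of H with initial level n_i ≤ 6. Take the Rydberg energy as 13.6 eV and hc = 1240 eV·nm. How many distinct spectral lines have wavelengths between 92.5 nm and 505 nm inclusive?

8

Enumerate all n_i → n_f pairs with 1 ≤ n_f < n_i ≤ 6 and compute λ = 1240 / [13.6·1·(1/n_f² − 1/n_i²)].
Lines falling in [92.5, 505] nm: 6→1 (93.78 nm), 5→1 (94.98 nm), 4→1 (97.25 nm), 3→1 (102.6 nm), 2→1 (121.6 nm), 6→2 (410.3 nm), 5→2 (434.2 nm), 4→2 (486.3 nm).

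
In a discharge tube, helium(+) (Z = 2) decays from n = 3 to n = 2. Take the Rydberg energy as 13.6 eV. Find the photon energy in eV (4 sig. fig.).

7.556 eV

The Bohr energies scale as Z², so for Z = 2: E_n = −54.40/n² eV.
E_3 = −54.40/9 = −6.044 eV and E_2 = −54.40/4 = −13.60 eV.
The photon energy is |E_3 − E_2| = 7.556 eV.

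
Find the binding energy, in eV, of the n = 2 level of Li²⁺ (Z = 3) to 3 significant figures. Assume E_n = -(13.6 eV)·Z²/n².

30.6 eV

E_n = −13.6 Z²/n² = −122.4/n² eV for Z = 3.
E_2 = −122.4/4 = −30.6 eV, so ionization (to E = 0) requires 30.6 eV.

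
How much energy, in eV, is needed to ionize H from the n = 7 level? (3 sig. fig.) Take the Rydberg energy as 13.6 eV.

0.278 eV

E_7 = −13.60/49 = −0.278 eV, so ionization (to E = 0) requires 0.278 eV.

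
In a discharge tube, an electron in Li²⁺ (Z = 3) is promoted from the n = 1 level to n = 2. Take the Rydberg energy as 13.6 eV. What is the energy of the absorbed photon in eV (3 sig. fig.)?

The Bohr energies scale as Z², so for Z = 3: E_n = −122.4/n² eV.
E_2 = −122.4/4 = −30.60 eV and E_1 = −122.4/1 = −122.4 eV.
The photon energy is |E_2 − E_1| = 91.8 eV.

91.8 eV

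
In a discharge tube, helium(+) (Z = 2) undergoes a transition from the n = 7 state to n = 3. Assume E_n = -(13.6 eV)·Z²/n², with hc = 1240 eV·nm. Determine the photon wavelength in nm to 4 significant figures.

251.3 nm

For Z = 2 the level energies scale as Z², so the effective Rydberg energy is 13.6 × 4 = 54.40 eV.
ΔE = 54.40 × (1/3² − 1/7²) = 54.40 × 0.09070 = 4.934 eV.
λ = hc/ΔE = 1240 / 4.934 = 251.3 nm.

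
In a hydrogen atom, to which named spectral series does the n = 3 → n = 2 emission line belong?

The series is set by the lower level: n_f = 2 is the Balmer series.

Balmer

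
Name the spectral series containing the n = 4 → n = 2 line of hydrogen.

Balmer

The series is set by the lower level: n_f = 2 is the Balmer series.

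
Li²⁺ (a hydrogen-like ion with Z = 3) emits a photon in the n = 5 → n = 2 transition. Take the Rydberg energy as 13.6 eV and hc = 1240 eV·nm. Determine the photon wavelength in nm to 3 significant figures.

48.2 nm

For Z = 3 the level energies scale as Z², so the effective Rydberg energy is 13.6 × 9 = 122.4 eV.
ΔE = 122.4 × (1/2² − 1/5²) = 122.4 × 0.2100 = 25.70 eV.
λ = hc/ΔE = 1240 / 25.70 = 48.2 nm.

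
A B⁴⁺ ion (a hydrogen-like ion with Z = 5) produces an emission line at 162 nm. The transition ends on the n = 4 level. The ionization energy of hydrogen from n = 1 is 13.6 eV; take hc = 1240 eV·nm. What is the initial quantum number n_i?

n_i = 5

The photon energy is ΔE = hc/λ = 1240 / 162 = 7.654 eV.
With Z = 5, ΔE = 340.0 × (1/n_f² − 1/n_i²), so 1/n_f² − 1/n_i² = 0.02251.
With n_f = 4: 1/n_i² = 1/16 − 0.02251 = 0.03999, so n_i ≈ 5.00.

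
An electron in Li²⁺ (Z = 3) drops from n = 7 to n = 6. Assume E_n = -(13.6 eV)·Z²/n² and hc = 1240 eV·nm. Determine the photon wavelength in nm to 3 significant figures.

1370 nm

For Z = 3 the level energies scale as Z², so the effective Rydberg energy is 13.6 × 9 = 122.4 eV.
ΔE = 122.4 × (1/6² − 1/7²) = 122.4 × 0.007370 = 0.9020 eV.
λ = hc/ΔE = 1240 / 0.9020 = 1370 nm.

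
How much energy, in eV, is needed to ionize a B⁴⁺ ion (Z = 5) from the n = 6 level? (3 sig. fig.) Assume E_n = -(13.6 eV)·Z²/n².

9.44 eV

E_n = −13.6 Z²/n² = −340.0/n² eV for Z = 5.
E_6 = −340.0/36 = −9.44 eV, so ionization (to E = 0) requires 9.44 eV.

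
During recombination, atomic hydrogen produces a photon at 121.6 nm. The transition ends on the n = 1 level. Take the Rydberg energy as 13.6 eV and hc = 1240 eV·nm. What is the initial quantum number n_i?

n_i = 2

The photon energy is ΔE = hc/λ = 1240 / 121.6 = 10.20 eV.
With Z = 1, ΔE = 13.60 × (1/n_f² − 1/n_i²), so 1/n_f² − 1/n_i² = 0.7498.
With n_f = 1: 1/n_i² = 1/1 − 0.7498 = 0.2502, so n_i ≈ 2.00.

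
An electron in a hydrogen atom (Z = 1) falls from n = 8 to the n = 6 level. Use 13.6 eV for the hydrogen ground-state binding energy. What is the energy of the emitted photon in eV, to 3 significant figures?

0.165 eV

E_8 = −13.60/64 = −0.2125 eV and E_6 = −13.60/36 = −0.3778 eV.
The photon energy is |E_8 − E_6| = 0.165 eV.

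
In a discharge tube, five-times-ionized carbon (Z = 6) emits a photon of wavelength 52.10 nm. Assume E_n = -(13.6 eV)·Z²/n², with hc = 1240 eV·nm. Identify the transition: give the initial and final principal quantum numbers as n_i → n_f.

n_i = 4, n_f = 3

The photon energy is ΔE = hc/λ = 1240 / 52.10 = 23.80 eV.
With Z = 6, ΔE = 489.6 × (1/n_f² − 1/n_i²), so 1/n_f² − 1/n_i² = 0.04861.
Trying n_f = 3 gives 1/n_i² = 0.06250, i.e. n_i ≈ 4; this pair matches.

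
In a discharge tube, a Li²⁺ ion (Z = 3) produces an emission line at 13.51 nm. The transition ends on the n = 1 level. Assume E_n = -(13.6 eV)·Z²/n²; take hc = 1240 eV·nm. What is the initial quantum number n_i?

The photon energy is ΔE = hc/λ = 1240 / 13.51 = 91.78 eV.
With Z = 3, ΔE = 122.4 × (1/n_f² − 1/n_i²), so 1/n_f² − 1/n_i² = 0.7499.
With n_f = 1: 1/n_i² = 1/1 − 0.7499 = 0.2501, so n_i ≈ 2.00.

n_i = 2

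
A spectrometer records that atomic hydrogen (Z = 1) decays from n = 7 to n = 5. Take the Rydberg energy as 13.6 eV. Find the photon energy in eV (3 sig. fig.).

0.266 eV

E_7 = −13.60/49 = −0.2776 eV and E_5 = −13.60/25 = −0.5440 eV.
The photon energy is |E_7 − E_5| = 0.266 eV.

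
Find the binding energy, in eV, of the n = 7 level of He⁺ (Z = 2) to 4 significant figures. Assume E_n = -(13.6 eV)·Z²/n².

E_n = −13.6 Z²/n² = −54.40/n² eV for Z = 2.
E_7 = −54.40/49 = −1.110 eV, so ionization (to E = 0) requires 1.110 eV.

1.110 eV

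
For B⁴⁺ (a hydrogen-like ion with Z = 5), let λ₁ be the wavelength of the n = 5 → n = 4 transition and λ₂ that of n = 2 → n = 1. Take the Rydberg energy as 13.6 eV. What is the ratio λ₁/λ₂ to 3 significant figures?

33.3

λ ∝ 1/ΔE ∝ 1/(1/n_f² − 1/n_i²), and the Z² and hc factors cancel in the ratio.
λ₁/λ₂ = (1/1² − 1/2²)/(1/4² − 1/5²) = 0.7500/0.02250 = 33.3.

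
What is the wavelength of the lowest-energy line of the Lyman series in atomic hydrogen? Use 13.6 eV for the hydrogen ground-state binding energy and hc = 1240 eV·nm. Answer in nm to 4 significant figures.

121.6 nm

The Lyman series terminates on n_f = 1; the first line has n_i = 1+1 = 2.
ΔE = 13.60 × (1/1² − 1/2²) = 10.20 eV.
λ = 1240 / 10.20 = 121.6 nm.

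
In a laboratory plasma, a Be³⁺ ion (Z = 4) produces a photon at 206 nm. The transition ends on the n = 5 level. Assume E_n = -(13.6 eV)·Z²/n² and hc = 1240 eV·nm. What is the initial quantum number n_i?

n_i = 9

The photon energy is ΔE = hc/λ = 1240 / 206 = 6.019 eV.
With Z = 4, ΔE = 217.6 × (1/n_f² − 1/n_i²), so 1/n_f² − 1/n_i² = 0.02766.
With n_f = 5: 1/n_i² = 1/25 − 0.02766 = 0.01234, so n_i ≈ 9.00.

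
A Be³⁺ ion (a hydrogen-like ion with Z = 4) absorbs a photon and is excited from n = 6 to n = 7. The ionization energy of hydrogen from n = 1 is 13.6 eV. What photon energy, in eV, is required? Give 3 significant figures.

1.60 eV

The Bohr energies scale as Z², so for Z = 4: E_n = −217.6/n² eV.
E_7 = −217.6/49 = −4.441 eV and E_6 = −217.6/36 = −6.044 eV.
The photon energy is |E_7 − E_6| = 1.60 eV.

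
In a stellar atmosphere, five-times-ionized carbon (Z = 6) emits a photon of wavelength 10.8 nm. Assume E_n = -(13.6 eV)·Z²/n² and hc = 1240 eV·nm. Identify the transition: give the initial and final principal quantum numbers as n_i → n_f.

n_i = 8, n_f = 2

The photon energy is ΔE = hc/λ = 1240 / 10.8 = 114.8 eV.
With Z = 6, ΔE = 489.6 × (1/n_f² − 1/n_i²), so 1/n_f² − 1/n_i² = 0.2345.
Trying n_f = 2 gives 1/n_i² = 0.01549, i.e. n_i ≈ 8; this pair matches.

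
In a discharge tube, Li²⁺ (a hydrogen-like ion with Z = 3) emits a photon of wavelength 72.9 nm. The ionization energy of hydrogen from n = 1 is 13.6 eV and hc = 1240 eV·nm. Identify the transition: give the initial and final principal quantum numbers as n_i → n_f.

The photon energy is ΔE = hc/λ = 1240 / 72.9 = 17.01 eV.
With Z = 3, ΔE = 122.4 × (1/n_f² − 1/n_i²), so 1/n_f² − 1/n_i² = 0.1390.
Trying n_f = 2 gives 1/n_i² = 0.1110, i.e. n_i ≈ 3; this pair matches.

n_i = 3, n_f = 2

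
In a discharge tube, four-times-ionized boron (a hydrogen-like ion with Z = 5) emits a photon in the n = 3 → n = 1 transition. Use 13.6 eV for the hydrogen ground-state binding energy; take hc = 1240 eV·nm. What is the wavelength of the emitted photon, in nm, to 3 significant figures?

For Z = 5 the level energies scale as Z², so the effective Rydberg energy is 13.6 × 25 = 340.0 eV.
ΔE = 340.0 × (1/1² − 1/3²) = 340.0 × 0.8889 = 302.2 eV.
λ = hc/ΔE = 1240 / 302.2 = 4.10 nm.

4.10 nm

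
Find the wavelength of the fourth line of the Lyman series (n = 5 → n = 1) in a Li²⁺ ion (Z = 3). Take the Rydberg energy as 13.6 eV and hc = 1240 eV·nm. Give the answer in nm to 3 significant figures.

10.6 nm

The Lyman series terminates on n_f = 1; the fourth line has n_i = 1+4 = 5.
ΔE = 122.4 × (1/1² − 1/5²) = 117.5 eV.
λ = 1240 / 117.5 = 10.6 nm.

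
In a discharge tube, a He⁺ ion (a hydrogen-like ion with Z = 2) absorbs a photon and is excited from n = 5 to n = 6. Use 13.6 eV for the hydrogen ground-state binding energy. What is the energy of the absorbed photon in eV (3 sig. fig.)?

0.665 eV

The Bohr energies scale as Z², so for Z = 2: E_n = −54.40/n² eV.
E_6 = −54.40/36 = −1.511 eV and E_5 = −54.40/25 = −2.176 eV.
The photon energy is |E_6 − E_5| = 0.665 eV.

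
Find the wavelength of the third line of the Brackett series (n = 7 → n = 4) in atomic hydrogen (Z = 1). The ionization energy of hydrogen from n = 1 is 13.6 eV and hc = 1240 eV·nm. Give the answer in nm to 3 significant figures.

2170 nm

The Brackett series terminates on n_f = 4; the third line has n_i = 4+3 = 7.
ΔE = 13.60 × (1/4² − 1/7²) = 0.5724 eV.
λ = 1240 / 0.5724 = 2170 nm.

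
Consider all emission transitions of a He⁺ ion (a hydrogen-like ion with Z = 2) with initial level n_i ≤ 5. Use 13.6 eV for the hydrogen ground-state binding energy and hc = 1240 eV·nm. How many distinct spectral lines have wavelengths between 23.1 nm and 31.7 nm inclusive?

4

Enumerate all n_i → n_f pairs with 1 ≤ n_f < n_i ≤ 5 and compute λ = 1240 / [13.6·4·(1/n_f² − 1/n_i²)].
Lines falling in [23.1, 31.7] nm: 5→1 (23.74 nm), 4→1 (24.31 nm), 3→1 (25.64 nm), 2→1 (30.39 nm).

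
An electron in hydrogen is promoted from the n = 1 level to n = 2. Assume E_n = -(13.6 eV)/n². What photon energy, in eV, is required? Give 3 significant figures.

10.2 eV

E_2 = −13.60/4 = −3.400 eV and E_1 = −13.60/1 = −13.60 eV.
The photon energy is |E_2 − E_1| = 10.2 eV.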